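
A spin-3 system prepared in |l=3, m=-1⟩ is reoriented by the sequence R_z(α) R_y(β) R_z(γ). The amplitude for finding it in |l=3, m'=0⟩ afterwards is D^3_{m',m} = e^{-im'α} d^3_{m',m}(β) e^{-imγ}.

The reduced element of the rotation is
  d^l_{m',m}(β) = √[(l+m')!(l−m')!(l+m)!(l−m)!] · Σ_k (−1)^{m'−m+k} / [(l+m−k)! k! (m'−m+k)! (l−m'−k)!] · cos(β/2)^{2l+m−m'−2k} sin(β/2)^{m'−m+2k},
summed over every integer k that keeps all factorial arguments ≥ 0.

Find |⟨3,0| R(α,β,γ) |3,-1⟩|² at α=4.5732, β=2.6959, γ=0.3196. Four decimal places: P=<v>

First d^3_{0,-1}(β=2.6959), then the phase factors e^{-i(0)α} and e^{-i(-1)γ}:
Half-angle: c=0.221006, s=0.975272. N=√(6·6·2·24)=41.569219
k∈{0,1,2} keeps every argument non-negative
  k=0: (−1)^1·41.5692/(12)·0.2210^5·0.9753^1 = -0.001781
  k=1: (−1)^2·41.5692/(4)·0.2210^3·0.9753^3 = +0.104065
  k=2: (−1)^3·41.5692/(12)·0.2210^1·0.9753^5 = -0.675500
d^3_{0,-1}(2.6959) = -0.001781 +0.104065 -0.675500 = -0.573216
|D^3_{0,-1}|² = |d^3_{0,-1}(β)|² = (-0.573216)² = 0.328577 (the z-rotation phases have unit modulus)

P=0.3286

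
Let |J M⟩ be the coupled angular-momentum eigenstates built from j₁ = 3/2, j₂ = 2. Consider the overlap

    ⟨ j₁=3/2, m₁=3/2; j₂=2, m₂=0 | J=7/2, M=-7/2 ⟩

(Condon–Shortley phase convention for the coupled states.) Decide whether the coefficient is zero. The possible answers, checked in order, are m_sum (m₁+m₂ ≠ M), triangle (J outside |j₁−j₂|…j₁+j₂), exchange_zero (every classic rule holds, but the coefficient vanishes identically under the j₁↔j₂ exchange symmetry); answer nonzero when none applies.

m-sum: m₁+m₂ = 3/2+0 = 3/2, M = -7/2  ✗ ⇒ coefficient is 0

m_sum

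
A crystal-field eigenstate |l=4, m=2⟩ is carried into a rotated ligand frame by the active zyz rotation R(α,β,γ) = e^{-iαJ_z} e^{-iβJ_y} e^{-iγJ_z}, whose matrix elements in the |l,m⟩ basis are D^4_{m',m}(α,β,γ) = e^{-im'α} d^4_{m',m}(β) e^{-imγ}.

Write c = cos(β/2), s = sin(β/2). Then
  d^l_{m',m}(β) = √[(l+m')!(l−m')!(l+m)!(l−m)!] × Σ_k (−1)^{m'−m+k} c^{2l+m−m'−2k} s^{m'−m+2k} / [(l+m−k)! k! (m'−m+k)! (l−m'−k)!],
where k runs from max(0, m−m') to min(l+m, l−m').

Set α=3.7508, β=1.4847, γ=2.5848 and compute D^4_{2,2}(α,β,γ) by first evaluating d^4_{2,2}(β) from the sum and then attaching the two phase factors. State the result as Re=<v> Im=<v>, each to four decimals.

First d^4_{2,2}(β=1.4847), then the phase factors e^{-i(2)α} and e^{-i(2)γ}:
Half-angle: c=0.736882, s=0.676021. N=√(720·2·720·2)=1440.000000
k∈{0,1,2} keeps every argument non-negative
  k=0: (−1)^0·1440.0000/(1440)·0.7369^8·0.6760^0 = +0.086933
  k=1: (−1)^1·1440.0000/(120)·0.7369^6·0.6760^2 = -0.877990
  k=2: (−1)^2·1440.0000/(96)·0.7369^4·0.6760^4 = +0.923687
d^4_{2,2}(1.4847) = +0.086933 -0.877990 +0.923687 = +0.132629
Attach z-rotation phases: D = e^{-i(2)(3.7508)}·(+0.132629)·e^{-i(2)(2.5848)} = +0.131901-0.013878i

Re=0.1319 Im=-0.0139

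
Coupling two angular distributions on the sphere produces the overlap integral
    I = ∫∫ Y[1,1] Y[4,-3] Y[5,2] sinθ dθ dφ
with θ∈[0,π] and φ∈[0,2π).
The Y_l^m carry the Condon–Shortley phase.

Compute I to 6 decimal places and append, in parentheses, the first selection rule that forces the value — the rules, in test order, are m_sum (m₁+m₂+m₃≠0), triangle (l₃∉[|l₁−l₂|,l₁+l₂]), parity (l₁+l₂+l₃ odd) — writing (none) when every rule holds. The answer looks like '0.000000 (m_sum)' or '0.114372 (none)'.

Rules hold: Σm=0, L=10 even, 3≤5≤5.
N = 3·9·11 = 297
Δ = 0!·2!·8!/11! = 1/495
Racah Σ t=0..0: t=0:+1/576 = 1/576
⇒ 3j(1 4 5; 0 0 0)² = 5/99, sgn -1
Racah Σ t=0..0: t=0:+1/10080 = 1/10080
⇒ 3j(1 4 5; 1 -3 2)² = 1/165, sgn -1
4πI² = N·(3j₀)²·(3jₘ)² = 1/11
I = +1·√(0.0909091/4π) = 0.08505478
No selection rule forces the value: the integral is nonzero (none).

0.085055 (none)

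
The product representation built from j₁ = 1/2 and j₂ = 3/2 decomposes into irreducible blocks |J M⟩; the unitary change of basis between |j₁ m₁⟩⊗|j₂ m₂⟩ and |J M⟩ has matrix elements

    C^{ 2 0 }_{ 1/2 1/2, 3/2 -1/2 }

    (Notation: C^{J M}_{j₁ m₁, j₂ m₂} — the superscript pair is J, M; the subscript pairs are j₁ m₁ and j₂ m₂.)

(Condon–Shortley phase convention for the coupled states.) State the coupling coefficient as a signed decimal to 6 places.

+√(1/2) = +0.707107

√[5·0!1!3!/5! · 1!0!1!2!2!2!] = √(2)
  +(−1)^0/∏(0,0,0,1,1,2)! = 1/2  (running 1/2)
⟨..|..⟩ = √(2)·(1/2) = +0.707107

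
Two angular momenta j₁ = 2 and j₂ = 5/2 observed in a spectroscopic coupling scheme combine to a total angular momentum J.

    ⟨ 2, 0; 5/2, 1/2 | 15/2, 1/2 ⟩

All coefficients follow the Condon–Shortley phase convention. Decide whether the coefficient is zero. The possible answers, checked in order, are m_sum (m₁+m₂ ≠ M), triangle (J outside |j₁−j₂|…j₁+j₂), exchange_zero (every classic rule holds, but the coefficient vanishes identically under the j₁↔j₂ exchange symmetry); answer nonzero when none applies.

m-sum: m₁+m₂ = 0+1/2 = 1/2, M = 1/2  ✓
triangle: need |j₁−j₂| ≤ J ≤ j₁+j₂, i.e. J ∈ [1/2, 9/2]; J = 15/2 is outside ✗ ⇒ coefficient is 0

triangle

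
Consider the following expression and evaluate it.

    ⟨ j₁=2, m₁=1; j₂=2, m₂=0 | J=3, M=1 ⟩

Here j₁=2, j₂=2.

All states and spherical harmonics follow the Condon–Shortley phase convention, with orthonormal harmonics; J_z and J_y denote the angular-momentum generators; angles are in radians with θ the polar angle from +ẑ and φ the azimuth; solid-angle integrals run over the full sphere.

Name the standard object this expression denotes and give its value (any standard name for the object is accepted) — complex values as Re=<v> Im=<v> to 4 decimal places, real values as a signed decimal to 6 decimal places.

Clebsch–Gordan coefficient, +√(1/5) ≈ +0.447214

This is a Clebsch–Gordan (vector-coupling) coefficient.
triangle: 1!·3!·3!/8! = 36/40320
(j±m)!: 3!·1!·2!·2!·4!·2! = 1152
prefactor² = (2J+1)·Δ·N² = 36/5
  k=0: +1/(0!·1!·1!·2!·2!·1!) = 1/4
  k=1: −1/(1!·0!·0!·1!·3!·2!) = -1/12
Σ = 1/6  ⇒  CG² = 36/5·(1/6)² = 1/5
CG = +√(1/5) = +0.447214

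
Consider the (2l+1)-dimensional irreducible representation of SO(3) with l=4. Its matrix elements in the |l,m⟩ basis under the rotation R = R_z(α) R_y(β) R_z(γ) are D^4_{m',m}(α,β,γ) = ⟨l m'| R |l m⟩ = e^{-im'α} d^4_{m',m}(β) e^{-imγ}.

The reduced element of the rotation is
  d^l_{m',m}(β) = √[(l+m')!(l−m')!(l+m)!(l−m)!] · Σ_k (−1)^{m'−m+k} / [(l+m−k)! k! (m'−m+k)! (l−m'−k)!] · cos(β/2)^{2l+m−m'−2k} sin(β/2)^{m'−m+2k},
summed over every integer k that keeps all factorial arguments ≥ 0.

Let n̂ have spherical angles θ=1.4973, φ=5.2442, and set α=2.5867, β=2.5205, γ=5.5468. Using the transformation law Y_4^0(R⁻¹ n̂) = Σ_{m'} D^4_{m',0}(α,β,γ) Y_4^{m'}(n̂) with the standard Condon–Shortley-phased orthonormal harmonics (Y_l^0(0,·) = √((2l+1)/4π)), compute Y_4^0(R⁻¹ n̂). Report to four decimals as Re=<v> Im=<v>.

Re=-0.3258 Im=0.0000

Need the full column D^4_{m',0} for m'=−4..4 at α=2.5867, β=2.5205, γ=5.5468.
cos(β/2)=0.305579, sin(β/2)=0.952167
d^4_{-4,0}: single k=4 term ⇒ +0.059965;  D = -0.036231-0.047781i
d^4_{-3,0}: k∈[3..4] ⇒ +0.027216 -0.264240 = -0.237025;  D = -0.022220-0.235981i
d^4_{-2,0}: k∈[2..4] ⇒ +0.007003 -0.181316 +0.660155 = +0.485843;  D = +0.216129-0.435122i
d^4_{-1,0}: k∈[1..4] ⇒ +0.001059 -0.061719 +0.599241 -0.969682 = -0.431102;  D = +0.366418-0.227127i
d^4_{0,0}: k∈[0..4] ⇒ +0.000076 -0.011811 +0.258017 -1.113383 +0.675623 = -0.191479;  D = -0.191479+0.000000i
d^4_{1,0}: k∈[0..3] ⇒ -0.001059 +0.061719 -0.599241 +0.969682 = +0.431102;  D = -0.366418-0.227127i
d^4_{2,0}: k∈[0..2] ⇒ +0.007003 -0.181316 +0.660155 = +0.485843;  D = +0.216129+0.435122i
d^4_{3,0}: k∈[0..1] ⇒ -0.027216 +0.264240 = +0.237025;  D = +0.022220-0.235981i
d^4_{4,0}: single k=0 term ⇒ +0.059965;  D = -0.036231+0.047781i
Y_4^{m'}(θ=1.4973,φ=5.2442) and Σ D·Y over m':
  (-0.0362-0.0478i)·(-0.2312-0.3717i)  (-0.0222-0.2360i)·(-0.0911+0.0022i)  (+0.2161-0.4351i)·(+0.1555-0.2799i)  (+0.3664-0.2271i)·(-0.0520-0.0885i)  (-0.1915+0.0000i)·(+0.3004+0.0000i)  (-0.3664-0.2271i)·(+0.0520-0.0885i)  (+0.2161+0.4351i)·(+0.1555+0.2799i)  (+0.0222-0.2360i)·(+0.0911+0.0022i)  (-0.0362+0.0478i)·(-0.2312+0.3717i)
Y_4^0(R⁻¹ n̂) = -0.325816-0.000000i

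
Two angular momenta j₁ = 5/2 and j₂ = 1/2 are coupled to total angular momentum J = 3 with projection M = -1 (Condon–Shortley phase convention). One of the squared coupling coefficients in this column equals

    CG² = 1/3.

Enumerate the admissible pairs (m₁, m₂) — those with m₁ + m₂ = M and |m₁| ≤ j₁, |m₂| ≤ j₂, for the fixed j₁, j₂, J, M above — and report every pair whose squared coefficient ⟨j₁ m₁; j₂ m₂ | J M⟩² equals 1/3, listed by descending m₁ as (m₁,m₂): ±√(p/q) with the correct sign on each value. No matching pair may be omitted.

Admissible pairs with m₁+m₂ = M = -1: (-3/2,1/2), (-1/2,-1/2)
  (m₁,m₂)=(-1/2,-1/2): CG² = 2/3, CG = +√(2/3)
  (m₁,m₂)=(-3/2,1/2): CG² = 1/3, CG = +√(1/3)   ← matches the target
Pairs with CG² = 1/3: (-3/2,1/2): +√(1/3)

(-3/2,1/2): +√(1/3)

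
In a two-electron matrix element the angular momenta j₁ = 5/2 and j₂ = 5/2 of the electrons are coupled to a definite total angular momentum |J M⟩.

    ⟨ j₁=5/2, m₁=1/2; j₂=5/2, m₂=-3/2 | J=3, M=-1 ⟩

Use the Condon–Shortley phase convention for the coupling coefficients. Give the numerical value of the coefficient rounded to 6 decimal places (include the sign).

j₁+j₂−J=2  J+j₁−j₂=3  J−j₁+j₂=3  j₁+j₂+J+1=9
(j₁±m₁, j₂±m₂, J±M) = (3,2,1,4,2,4)
P² = 96/5
sum k=0..1:
  [0] +1/8 = 1/8
  [1] −1/12 = -1/12
S = 1/24
C² = P²·S² = 1/30 ; C = +0.182574

+0.182574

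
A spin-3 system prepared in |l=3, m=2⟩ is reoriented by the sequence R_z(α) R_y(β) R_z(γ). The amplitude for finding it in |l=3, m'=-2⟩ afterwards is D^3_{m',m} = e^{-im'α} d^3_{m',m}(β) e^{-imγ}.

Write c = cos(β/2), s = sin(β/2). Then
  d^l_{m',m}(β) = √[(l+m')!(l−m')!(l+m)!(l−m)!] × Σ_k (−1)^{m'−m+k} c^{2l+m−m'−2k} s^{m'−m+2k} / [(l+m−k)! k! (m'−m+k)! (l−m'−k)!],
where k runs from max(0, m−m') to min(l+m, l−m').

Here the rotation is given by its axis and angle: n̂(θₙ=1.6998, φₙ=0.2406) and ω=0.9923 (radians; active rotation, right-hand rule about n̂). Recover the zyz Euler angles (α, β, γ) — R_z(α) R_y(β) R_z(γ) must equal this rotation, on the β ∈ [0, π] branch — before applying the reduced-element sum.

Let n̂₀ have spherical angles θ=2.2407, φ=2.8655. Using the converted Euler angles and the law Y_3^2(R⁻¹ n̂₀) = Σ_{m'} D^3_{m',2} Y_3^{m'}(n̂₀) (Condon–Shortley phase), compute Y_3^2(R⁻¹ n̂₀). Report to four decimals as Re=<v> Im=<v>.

Re=-0.0309 Im=-0.3878

Axis–angle → zyz. n̂ = (sinθₙcosφₙ, sinθₙsinφₙ, cosθₙ) = (+0.963125, +0.236305, -0.128646), ω = 0.9923.
R = I cosω + sinω [n̂]ₓ + (1−cosω) n̂n̂ᵀ gives
  R = [+0.967190, +0.210866, +0.141698; -0.004561, +0.572074, -0.820189; -0.254012, +0.792633, +0.554267]
β = atan2(√(R₁₃²+R₂₃²), R₃₃) = 0.983315; α = atan2(R₂₃, R₁₃) mod 2π = 4.883463; γ = atan2(R₃₂, −R₃₁) mod 2π = 1.260671
Need the full column D^3_{m',2} for m'=−3..3 at α=4.8835, β=0.9833, γ=1.2607.
cos(β/2)=0.881552, sin(β/2)=0.472088
d^3_{-3,2}: single k=5 term ⇒ +0.050633;  D = +0.045868-0.021444i
d^3_{-2,2}: k∈[4..5] ⇒ +0.192999 -0.011070 = +0.181930;  D = +0.103982+0.149285i
d^3_{-1,2}: k∈[3..4] ⇒ +0.455870 -0.065367 = +0.390503;  D = -0.277759+0.274486i
d^3_{0,2}: k∈[2..3] ⇒ +0.737220 -0.211420 = +0.525799;  D = -0.427860-0.305615i
d^3_{1,2}: k∈[1..2] ⇒ +0.794806 -0.455870 = +0.338936;  D = +0.147174-0.305315i
d^3_{2,2}: k∈[0..1] ⇒ +0.469339 -0.672986 = -0.203648;  D = -0.195823-0.055908i
d^3_{3,2}: single k=0 term ⇒ -0.615654;  D = +0.065767-0.612132i
Y_3^{m'}(θ=2.2407,φ=2.8655) and Σ D·Y over m':
  (+0.0459-0.0214i)·(-0.1359-0.1481i)  (+0.1040+0.1493i)·(-0.3320-0.2045i)  (-0.2778+0.2745i)·(-0.2261-0.0641i)  (-0.4279-0.3056i)·(+0.2485+0.0000i)  (+0.1472-0.3053i)·(+0.2261-0.0641i)  (-0.1958-0.0559i)·(-0.3320+0.2045i)  (+0.0658-0.6121i)·(+0.1359-0.1481i)
Y_3^2(R⁻¹ n̂) = -0.030856-0.387779i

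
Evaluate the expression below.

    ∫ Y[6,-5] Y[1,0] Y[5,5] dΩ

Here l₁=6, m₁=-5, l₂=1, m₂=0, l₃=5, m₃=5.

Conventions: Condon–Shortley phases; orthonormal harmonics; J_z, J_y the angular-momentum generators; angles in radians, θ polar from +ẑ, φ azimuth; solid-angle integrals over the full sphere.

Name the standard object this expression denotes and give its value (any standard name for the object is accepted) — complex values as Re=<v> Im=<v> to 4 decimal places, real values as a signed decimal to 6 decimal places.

Gaunt coefficient, -0.135514

This is a Gaunt coefficient — the integral of a triple product of spherical harmonics over the sphere.
Checks pass: Σm=0; 12 even; l₃=5∈[5,7].
(2·6+1)(2·1+1)(2·5+1) = 429
Δ: 2! 10! 0! / 13! → 1/858
sum: t=1:−1/14400 = -1/14400
3j²(6 1 5; 0 0 0) = Δ·Π!·Σ² = 6/143  (sign +1)
sum: t=1:−1/3628800 = -1/3628800
3j²(6 1 5; -5 0 5) = Δ·Π!·Σ² = 1/78  (sign -1)
combine: 4πI² = 429·6/143·1/78 = 3/13
take √, sign -1: I = -0.13551395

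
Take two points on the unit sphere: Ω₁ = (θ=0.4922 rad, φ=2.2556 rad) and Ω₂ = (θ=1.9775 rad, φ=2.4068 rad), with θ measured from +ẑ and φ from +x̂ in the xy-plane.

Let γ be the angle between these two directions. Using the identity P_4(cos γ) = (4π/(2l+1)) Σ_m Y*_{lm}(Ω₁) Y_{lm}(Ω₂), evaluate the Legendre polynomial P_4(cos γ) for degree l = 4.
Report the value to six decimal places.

Summing Y*_{l m}(θ₁,φ₁)·Y_{l m}(θ₂,φ₂) over m ∈ [−4, 4]; prefactor 4π/(2·4+1) = 1.396263:
  term(m=-4) = +0.005716-0.003951i   from Y*(Ω₁)=-0.020307+0.008643i, Y(Ω₂)=-0.308440+0.063302i
  term(m=-3) = -0.040139+0.019568i   from Y*(Ω₁)=+0.103062+0.054130i, Y(Ω₂)=-0.227099+0.309140i
  term(m=-2) = +0.008518-0.002657i   from Y*(Ω₁)=-0.066235-0.324765i, Y(Ω₂)=+0.002720+0.026784i
  term(m=-1) = +0.155376-0.023674i   from Y*(Ω₁)=-0.303679+0.371865i, Y(Ω₂)=-0.242893-0.219474i
  term(m=+0) = -0.007617+0.000000i   from Y*(Ω₁)=+0.085977-0.000000i, Y(Ω₂)=-0.088597+0.000000i
  term(m=+1) = +0.155376+0.023674i   from Y*(Ω₁)=+0.303679+0.371865i, Y(Ω₂)=+0.242893-0.219474i
  term(m=+2) = +0.008518+0.002657i   from Y*(Ω₁)=-0.066235+0.324765i, Y(Ω₂)=+0.002720-0.026784i
  term(m=+3) = -0.040139-0.019568i   from Y*(Ω₁)=-0.103062+0.054130i, Y(Ω₂)=+0.227099+0.309140i
  term(m=+4) = +0.005716+0.003951i   from Y*(Ω₁)=-0.020307-0.008643i, Y(Ω₂)=-0.308440-0.063302i
Accumulated sum +0.251327+0.000000i; after 4π/(2l+1) scaling, +0.350918+0.000000i ⇒ P_4 = 0.350918

0.350918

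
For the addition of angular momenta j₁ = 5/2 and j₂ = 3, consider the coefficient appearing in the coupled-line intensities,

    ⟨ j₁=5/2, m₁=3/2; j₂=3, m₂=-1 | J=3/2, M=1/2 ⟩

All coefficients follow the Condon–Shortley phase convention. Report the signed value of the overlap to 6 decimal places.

√[4·4!1!2!/8! · 4!1!2!4!2!1!] = √(384/35)
  +(−1)^0/∏(0,4,1,2,0,0)! = 1/48  (running 1/48)
  +(−1)^1/∏(1,3,0,1,1,1)! = -1/6  (running -7/48)
⟨..|..⟩ = √(384/35)·(-7/48) = -0.483046

−√(7/30) ≈ -0.483046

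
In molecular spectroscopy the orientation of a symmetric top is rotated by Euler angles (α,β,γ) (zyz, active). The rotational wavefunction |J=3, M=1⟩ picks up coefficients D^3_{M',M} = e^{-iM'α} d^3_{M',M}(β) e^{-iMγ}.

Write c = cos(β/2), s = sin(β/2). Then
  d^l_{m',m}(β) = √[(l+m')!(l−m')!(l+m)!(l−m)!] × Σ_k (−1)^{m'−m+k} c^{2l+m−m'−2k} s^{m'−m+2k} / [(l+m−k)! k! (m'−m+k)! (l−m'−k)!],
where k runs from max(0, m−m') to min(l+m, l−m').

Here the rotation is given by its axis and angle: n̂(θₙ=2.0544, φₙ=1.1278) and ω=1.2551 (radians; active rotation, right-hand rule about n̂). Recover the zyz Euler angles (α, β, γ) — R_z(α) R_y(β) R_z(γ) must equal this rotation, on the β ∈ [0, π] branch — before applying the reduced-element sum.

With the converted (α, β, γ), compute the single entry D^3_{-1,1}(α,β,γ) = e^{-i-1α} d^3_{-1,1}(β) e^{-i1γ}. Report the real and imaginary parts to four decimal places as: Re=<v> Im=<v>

Axis–angle → zyz. n̂ = (sinθₙcosφₙ, sinθₙsinφₙ, cosθₙ) = (+0.379493, +0.799866, -0.464973), ω = 1.2551.
R = I cosω + sinω [n̂]ₓ + (1−cosω) n̂n̂ᵀ gives
  R = [+0.409780, +0.651294, +0.638668; -0.232694, +0.751624, -0.617183; -0.882006, +0.104295, +0.459553]
β = atan2(√(R₁₃²+R₂₃²), R₃₃) = 1.093305; α = atan2(R₂₃, R₁₃) mod 2π = 5.514894; γ = atan2(R₃₂, −R₃₁) mod 2π = 0.117701
D^3_{-1,1}(5.5149,1.0933,0.1177) = e^{-i·-1·5.5149}·d^3_{-1,1}(1.0933)·e^{-i·1·0.1177}. Compute d first:
With c≡cos(β/2)=0.854269 and s≡sin(β/2)=0.519830, N=[2·24·24·2]^{1/2}=48.000000
k: max(0,(1)−(-1))=2 … min(3+(1),3−(-1))=4
  k=2: (−1)^0·48.0000/(8)·0.8543^4·0.5198^2 = +0.863484
  k=3: (−1)^1·48.0000/(6)·0.8543^2·0.5198^4 = -0.426311
  k=4: (−1)^2·48.0000/(48)·0.8543^0·0.5198^6 = +0.019732
d^3_{-1,1}(1.0933) = +0.863484 -0.426311 +0.019732 = +0.456905
Phases: e^{-i·(-1)·5.5149}=+0.719099-0.694908i, e^{-i·(1)·0.1177}=+0.993081-0.117429i ⇒ D=+0.289002-0.353892i

Re=0.2890 Im=-0.3539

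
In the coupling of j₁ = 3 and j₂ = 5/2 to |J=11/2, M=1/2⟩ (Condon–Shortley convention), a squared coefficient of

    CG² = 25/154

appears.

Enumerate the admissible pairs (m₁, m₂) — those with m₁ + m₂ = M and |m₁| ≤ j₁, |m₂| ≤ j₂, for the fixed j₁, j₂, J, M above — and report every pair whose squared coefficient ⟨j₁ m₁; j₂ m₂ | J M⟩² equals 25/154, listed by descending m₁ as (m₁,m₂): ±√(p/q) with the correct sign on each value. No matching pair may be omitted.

(-1,3/2): +√(25/154)

Admissible pairs with m₁+m₂ = M = 1/2: (-2,5/2), (-1,3/2), (0,1/2), (1,-1/2), (2,-3/2), (3,-5/2)
  (m₁,m₂)=(3,-5/2): CG² = 1/462, CG = +√(1/462)
  (m₁,m₂)=(2,-3/2): CG² = 5/77, CG = +√(5/77)
  (m₁,m₂)=(1,-1/2): CG² = 25/77, CG = +√(25/77)
  (m₁,m₂)=(0,1/2): CG² = 100/231, CG = +√(100/231)
  (m₁,m₂)=(-1,3/2): CG² = 25/154, CG = +√(25/154)   ← matches the target
  (m₁,m₂)=(-2,5/2): CG² = 1/77, CG = +√(1/77)
Pairs with CG² = 25/154: (-1,3/2): +√(25/154)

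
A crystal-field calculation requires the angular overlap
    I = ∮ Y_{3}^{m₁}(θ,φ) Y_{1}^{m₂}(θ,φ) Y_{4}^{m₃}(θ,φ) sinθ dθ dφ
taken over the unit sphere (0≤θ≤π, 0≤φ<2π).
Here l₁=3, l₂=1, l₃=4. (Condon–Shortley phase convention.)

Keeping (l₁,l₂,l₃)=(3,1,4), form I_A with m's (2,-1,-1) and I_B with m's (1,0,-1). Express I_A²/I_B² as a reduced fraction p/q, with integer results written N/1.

1/5

Same 3,1,4: normalisation and zero-m 3j drop out of the ratio.
A: Δ: 0! 6! 2! / 9! → 1/252; sum: t=0:+1/240 = 1/240; 3j²(3 1 4; 2 -1 -1) = Δ·Π!·Σ² = 1/84  (sign -1)
B: Δ: 0! 6! 2! / 9! → 1/252; sum: t=0:+1/48 = 1/48; 3j²(3 1 4; 1 0 -1) = Δ·Π!·Σ² = 5/84  (sign -1)
I_A²/I_B² = (1/84)/(5/84) = 1/5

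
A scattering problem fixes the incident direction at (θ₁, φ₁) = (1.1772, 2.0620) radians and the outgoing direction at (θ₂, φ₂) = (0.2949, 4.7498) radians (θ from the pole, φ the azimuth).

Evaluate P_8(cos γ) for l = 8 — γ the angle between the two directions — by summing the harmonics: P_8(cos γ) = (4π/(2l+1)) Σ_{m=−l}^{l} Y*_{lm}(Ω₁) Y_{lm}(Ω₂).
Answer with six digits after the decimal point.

Summing Y*_{l m}(θ₁,φ₁)·Y_{l m}(θ₂,φ₂) over m ∈ [−8, 8]; prefactor 4π/(2·8+1) = 0.739198:
  m=-8: (-0.192369, -0.193387) × (0.000025, -0.000008) = (-0.000006, -0.000003)  (running Σ = (-0.000006, -0.000003))
  m=-7: (-0.132526, 0.433275) × (-0.000089, -0.000334) = (0.000156, 0.000005)  (running Σ = (0.000150, 0.000002))
  m=-6: (0.276416, -0.054414) × (-0.002817, 0.000643) = (-0.000744, 0.000331)  (running Σ = (-0.000593, 0.000333))
  m=-5: (0.105294, 0.128733) × (0.003221, 0.017017) = (-0.001852, 0.002206)  (running Σ = (-0.002445, 0.002540))
  m=-4: (0.133966, -0.322220) × (0.075617, -0.011401) = (0.006457, -0.025893)  (running Σ = (0.004012, -0.023353))
  m=-3: (0.005138, -0.000501) × (-0.027315, -0.242353) = (-0.000262, -0.001232)  (running Σ = (0.003750, -0.024585))
  m=-2: (-0.185546, -0.278086) × (-0.518614, 0.038876) = (0.107037, 0.137006)  (running Σ = (0.110787, 0.112421))
  m=-1: (-0.028942, 0.054103) × (0.021758, 0.581327) = (-0.032081, -0.015647)  (running Σ = (0.078706, 0.096773))
  m=0: (-0.323622, -0.000000) × (-0.061394, 0.000000) = (0.019868, 0.000000)  (running Σ = (0.098574, 0.096773))
  m=1: (0.028942, 0.054103) × (-0.021758, 0.581327) = (-0.032081, 0.015647)  (running Σ = (0.066493, 0.112421))
  m=2: (-0.185546, 0.278086) × (-0.518614, -0.038876) = (0.107037, -0.137006)  (running Σ = (0.173530, -0.024585))
  m=3: (-0.005138, -0.000501) × (0.027315, -0.242353) = (-0.000262, 0.001232)  (running Σ = (0.173269, -0.023353))
  m=4: (0.133966, 0.322220) × (0.075617, 0.011401) = (0.006457, 0.025893)  (running Σ = (0.179725, 0.002540))
  m=5: (-0.105294, 0.128733) × (-0.003221, 0.017017) = (-0.001852, -0.002206)  (running Σ = (0.177874, 0.000333))
  m=6: (0.276416, 0.054414) × (-0.002817, -0.000643) = (-0.000744, -0.000331)  (running Σ = (0.177130, 0.000002))
  m=7: (0.132526, 0.433275) × (0.000089, -0.000334) = (0.000156, -0.000005)  (running Σ = (0.177287, -0.000003))
  m=8: (-0.192369, 0.193387) × (0.000025, 0.000008) = (-0.000006, 0.000003)  (running Σ = (0.177280, -0.000000))
Σ over m = (0.177280, -0.000000); ×(4π/17) → (0.131045, -0.000000). Real part: 0.131045

0.131045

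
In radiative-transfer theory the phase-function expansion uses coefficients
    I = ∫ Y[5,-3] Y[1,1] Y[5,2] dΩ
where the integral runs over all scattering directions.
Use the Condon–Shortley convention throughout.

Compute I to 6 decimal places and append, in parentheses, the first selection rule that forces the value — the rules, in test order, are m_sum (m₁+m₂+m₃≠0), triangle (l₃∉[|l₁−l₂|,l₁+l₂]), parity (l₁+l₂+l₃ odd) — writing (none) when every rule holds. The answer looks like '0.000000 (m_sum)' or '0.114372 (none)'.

0.000000 (parity)

l₁+l₂+l₃=11 is odd: 3j(l;000)=0 ⇒ I=0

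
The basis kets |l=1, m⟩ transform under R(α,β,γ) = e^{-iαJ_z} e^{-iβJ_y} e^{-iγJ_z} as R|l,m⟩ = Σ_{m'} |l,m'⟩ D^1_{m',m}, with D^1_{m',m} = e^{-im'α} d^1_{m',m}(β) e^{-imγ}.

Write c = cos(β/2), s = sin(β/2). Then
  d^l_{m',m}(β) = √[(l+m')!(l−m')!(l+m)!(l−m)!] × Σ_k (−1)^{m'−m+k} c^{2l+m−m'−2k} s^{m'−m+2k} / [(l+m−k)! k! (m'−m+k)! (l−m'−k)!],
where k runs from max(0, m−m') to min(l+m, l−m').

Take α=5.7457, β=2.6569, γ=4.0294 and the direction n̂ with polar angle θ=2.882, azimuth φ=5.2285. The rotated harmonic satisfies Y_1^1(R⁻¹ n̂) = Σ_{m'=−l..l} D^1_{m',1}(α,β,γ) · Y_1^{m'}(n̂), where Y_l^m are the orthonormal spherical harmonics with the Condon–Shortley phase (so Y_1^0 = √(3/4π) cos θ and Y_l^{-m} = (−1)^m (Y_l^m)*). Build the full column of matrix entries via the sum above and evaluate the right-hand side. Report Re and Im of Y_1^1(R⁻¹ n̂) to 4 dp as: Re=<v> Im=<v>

Need the full column D^1_{m',1} for m'=−1..1 at α=5.7457, β=2.6569, γ=4.0294.
cos(β/2)=0.239981, sin(β/2)=0.970778
d^1_{-1,1}: single k=2 term ⇒ +0.942409;  D = -0.136641+0.932451i
d^1_{0,1}: single k=1 term ⇒ +0.329467;  D = -0.207931+0.255564i
d^1_{1,1}: single k=0 term ⇒ +0.057591;  D = -0.054093+0.019765i
Y_1^{m'}(θ=2.882,φ=5.2285) and Σ D·Y over m':
  (-0.1366+0.9325i)·(+0.0438+0.0771i)  (-0.2079+0.2556i)·(-0.4722+0.0000i)  (-0.0541+0.0198i)·(-0.0438+0.0771i)
Y_1^1(R⁻¹ n̂) = +0.021132-0.095453i

Re=0.0211 Im=-0.0955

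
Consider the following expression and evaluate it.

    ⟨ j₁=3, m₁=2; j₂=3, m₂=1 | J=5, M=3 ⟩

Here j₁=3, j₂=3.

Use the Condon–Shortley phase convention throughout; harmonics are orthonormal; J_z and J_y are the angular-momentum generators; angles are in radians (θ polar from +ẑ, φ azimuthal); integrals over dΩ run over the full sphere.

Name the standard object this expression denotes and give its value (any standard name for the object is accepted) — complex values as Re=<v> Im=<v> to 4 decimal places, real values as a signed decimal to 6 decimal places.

Clebsch–Gordan coefficient, +√(1/6) ≈ +0.408248

This is a Clebsch–Gordan (vector-coupling) coefficient.
j₁+j₂−J=1  J+j₁−j₂=5  J−j₁+j₂=5  j₁+j₂+J+1=12
(j₁±m₁, j₂±m₂, J±M) = (5,1,4,2,8,2)
P² = 153600
sum k=0..1:
  [0] +1/576 = 1/576
  [1] −1/1440 = -1/1440
S = 1/960
C² = P²·S² = 1/6 ; C = +0.408248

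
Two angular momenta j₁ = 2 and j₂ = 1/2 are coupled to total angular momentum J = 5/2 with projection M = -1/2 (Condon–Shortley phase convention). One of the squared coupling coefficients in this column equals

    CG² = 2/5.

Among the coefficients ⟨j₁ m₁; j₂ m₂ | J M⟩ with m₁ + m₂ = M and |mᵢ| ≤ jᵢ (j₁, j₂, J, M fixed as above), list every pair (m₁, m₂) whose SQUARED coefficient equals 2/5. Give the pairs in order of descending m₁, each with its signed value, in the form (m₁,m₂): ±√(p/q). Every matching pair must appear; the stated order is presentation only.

(-1,1/2): +√(2/5)

Admissible pairs with m₁+m₂ = M = -1/2: (-1,1/2), (0,-1/2)
  (m₁,m₂)=(0,-1/2): CG² = 3/5, CG = +√(3/5)
  (m₁,m₂)=(-1,1/2): CG² = 2/5, CG = +√(2/5)   ← matches the target
Pairs with CG² = 2/5: (-1,1/2): +√(2/5)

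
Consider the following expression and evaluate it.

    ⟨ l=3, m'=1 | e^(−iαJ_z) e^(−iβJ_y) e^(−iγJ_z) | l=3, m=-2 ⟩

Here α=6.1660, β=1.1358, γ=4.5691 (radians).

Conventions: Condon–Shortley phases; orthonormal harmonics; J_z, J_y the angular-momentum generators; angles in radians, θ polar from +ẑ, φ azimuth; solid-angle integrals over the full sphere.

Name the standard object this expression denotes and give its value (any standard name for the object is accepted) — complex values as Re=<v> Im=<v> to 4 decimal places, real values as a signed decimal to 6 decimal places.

Wigner D-matrix element, Re=0.4629 Im=-0.0792

This is a Wigner D-matrix element — the rotation-matrix element ⟨l m'| R(α,β,γ) |l m⟩ in the angular-momentum basis.
First d^3_{1,-2}(β=1.1358), then the phase factors e^{-i(1)α} and e^{-i(-2)γ}:
Half-angle: c=0.843032, s=0.537863. N=√(24·2·1·120)=75.894664
k∈{0,1} keeps every argument non-negative
  k=0: (−1)^3·75.8947/(12)·0.8430^3·0.5379^3 = -0.589627
  k=1: (−1)^4·75.8947/(24)·0.8430^1·0.5379^5 = +0.120006
d^3_{1,-2}(1.1358) = -0.589627 +0.120006 = -0.469621
Phases: e^{-i·(1)·6.1660}=+0.993142+0.116917i, e^{-i·(-2)·4.5691}=-0.959217+0.282671i ⇒ D=+0.462900-0.079171i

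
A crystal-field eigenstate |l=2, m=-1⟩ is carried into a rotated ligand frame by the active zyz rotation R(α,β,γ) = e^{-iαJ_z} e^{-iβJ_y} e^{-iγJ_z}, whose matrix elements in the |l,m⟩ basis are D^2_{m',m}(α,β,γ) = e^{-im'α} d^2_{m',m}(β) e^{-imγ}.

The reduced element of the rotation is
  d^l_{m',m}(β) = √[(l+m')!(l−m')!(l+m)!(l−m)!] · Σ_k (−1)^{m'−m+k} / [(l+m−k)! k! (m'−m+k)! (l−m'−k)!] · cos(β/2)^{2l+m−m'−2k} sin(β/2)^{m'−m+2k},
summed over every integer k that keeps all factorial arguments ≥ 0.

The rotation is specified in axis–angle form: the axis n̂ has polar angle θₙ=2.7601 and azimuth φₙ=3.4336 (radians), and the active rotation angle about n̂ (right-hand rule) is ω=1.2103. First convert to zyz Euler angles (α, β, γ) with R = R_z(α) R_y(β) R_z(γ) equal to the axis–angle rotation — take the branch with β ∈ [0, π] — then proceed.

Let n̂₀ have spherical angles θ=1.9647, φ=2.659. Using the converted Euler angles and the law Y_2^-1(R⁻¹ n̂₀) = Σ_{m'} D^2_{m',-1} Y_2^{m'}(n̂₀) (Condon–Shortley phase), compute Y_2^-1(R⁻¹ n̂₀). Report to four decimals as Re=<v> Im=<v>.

Axis–angle → zyz. n̂ = (sinθₙcosφₙ, sinθₙsinφₙ, cosθₙ) = (-0.356546, -0.107178, -0.928110), ω = 1.2103.
R = I cosω + sinω [n̂]ₓ + (1−cosω) n̂n̂ᵀ gives
  R = [+0.435022, +0.893187, +0.113899; -0.843718, +0.360174, +0.398012; +0.314476, -0.269243, +0.910282]
β = atan2(√(R₁₃²+R₂₃²), R₃₃) = 0.426832; α = atan2(R₂₃, R₁₃) mod 2π = 1.292076; γ = atan2(R₃₂, −R₃₁) mod 2π = 3.849654
Need the full column D^2_{m',-1} for m'=−2..2 at α=1.2921, β=0.4268, γ=3.8497.
cos(β/2)=0.977313, sin(β/2)=0.211800
d^2_{-2,-1}: single k=1 term ⇒ +0.395418;  D = +0.390941+0.059333i
d^2_{-1,-1}: k∈[0..1] ⇒ +0.912294 -0.128540 = +0.783754;  D = +0.326254-0.712621i
d^2_{0,-1}: k∈[0..1] ⇒ -0.484286 +0.022745 = -0.461541;  D = +0.350598+0.300169i
d^2_{1,-1}: k∈[0..1] ⇒ +0.128540 -0.002012 = +0.126528;  D = -0.105557+0.069765i
d^2_{2,-1}: single k=0 term ⇒ -0.018571;  D = -0.005582-0.017712i
Y_2^{m'}(θ=1.9647,φ=2.659) and Σ D·Y over m':
  (+0.3909+0.0593i)·(+0.1875+0.2708i)  (+0.3263-0.7126i)·(+0.2425+0.1271i)  (+0.3506+0.3002i)·(-0.1760+0.0000i)  (-0.1056+0.0698i)·(-0.2425+0.1271i)  (-0.0056-0.0177i)·(+0.1875-0.2708i)
Y_2^-1(R⁻¹ n̂) = +0.176087-0.099361i

Re=0.1761 Im=-0.0994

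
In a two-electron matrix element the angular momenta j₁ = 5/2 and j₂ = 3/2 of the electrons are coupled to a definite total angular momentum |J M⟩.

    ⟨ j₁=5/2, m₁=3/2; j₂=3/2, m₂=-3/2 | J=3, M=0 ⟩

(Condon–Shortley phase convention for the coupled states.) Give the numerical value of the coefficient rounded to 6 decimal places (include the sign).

+0.547723

j₁+j₂−J=1  J+j₁−j₂=4  J−j₁+j₂=2  j₁+j₂+J+1=8
(j₁±m₁, j₂±m₂, J±M) = (4,1,0,3,3,3)
P² = 216/5
sum k=0..0:
  [0] +1/12 = 1/12
S = 1/12
C² = P²·S² = 3/10 ; C = +0.547723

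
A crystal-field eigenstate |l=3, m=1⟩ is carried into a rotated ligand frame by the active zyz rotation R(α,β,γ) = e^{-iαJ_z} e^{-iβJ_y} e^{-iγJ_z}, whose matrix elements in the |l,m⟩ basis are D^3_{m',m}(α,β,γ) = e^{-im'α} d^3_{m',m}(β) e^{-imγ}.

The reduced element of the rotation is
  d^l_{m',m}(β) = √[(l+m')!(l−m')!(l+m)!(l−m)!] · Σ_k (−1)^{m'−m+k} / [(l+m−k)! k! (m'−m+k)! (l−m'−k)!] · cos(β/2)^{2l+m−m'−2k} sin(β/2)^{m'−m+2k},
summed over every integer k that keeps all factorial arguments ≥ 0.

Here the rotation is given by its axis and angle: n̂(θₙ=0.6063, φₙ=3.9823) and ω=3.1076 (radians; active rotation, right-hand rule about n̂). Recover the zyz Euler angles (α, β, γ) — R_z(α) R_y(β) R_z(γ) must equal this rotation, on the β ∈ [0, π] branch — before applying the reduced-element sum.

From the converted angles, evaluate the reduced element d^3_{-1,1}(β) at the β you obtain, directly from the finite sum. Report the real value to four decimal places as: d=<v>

Axis–angle → zyz. n̂ = (sinθₙcosφₙ, sinθₙsinφₙ, cosθₙ) = (-0.380041, -0.424590, +0.821762), ω = 3.1076.
R = I cosω + sinω [n̂]ₓ + (1−cosω) n̂n̂ᵀ gives
  R = [-0.710644, +0.294701, -0.638856; +0.350558, -0.638974, -0.684705; -0.609995, -0.710538, +0.350773]
β = atan2(√(R₁₃²+R₂₃²), R₃₃) = 1.212400; α = atan2(R₂₃, R₁₃) mod 2π = 3.961618; γ = atan2(R₃₂, −R₃₁) mod 2π = 5.421796
d^3_{-1,1}(β=1.2124) via the finite sum:
With c≡cos(β/2)=0.821819 and s≡sin(β/2)=0.569749, N=[2·24·24·2]^{1/2}=48.000000
k∈{2,3,4} keeps every argument non-negative
  k=2: (−1)^0·48.0000/(8)·0.8218^4·0.5697^2 = +0.888429
  k=3: (−1)^1·48.0000/(6)·0.8218^2·0.5697^4 = -0.569345
  k=4: (−1)^2·48.0000/(48)·0.8218^0·0.5697^6 = +0.034206
d^3_{-1,1}(1.2124) = +0.888429 -0.569345 +0.034206 = +0.353290

d=0.3533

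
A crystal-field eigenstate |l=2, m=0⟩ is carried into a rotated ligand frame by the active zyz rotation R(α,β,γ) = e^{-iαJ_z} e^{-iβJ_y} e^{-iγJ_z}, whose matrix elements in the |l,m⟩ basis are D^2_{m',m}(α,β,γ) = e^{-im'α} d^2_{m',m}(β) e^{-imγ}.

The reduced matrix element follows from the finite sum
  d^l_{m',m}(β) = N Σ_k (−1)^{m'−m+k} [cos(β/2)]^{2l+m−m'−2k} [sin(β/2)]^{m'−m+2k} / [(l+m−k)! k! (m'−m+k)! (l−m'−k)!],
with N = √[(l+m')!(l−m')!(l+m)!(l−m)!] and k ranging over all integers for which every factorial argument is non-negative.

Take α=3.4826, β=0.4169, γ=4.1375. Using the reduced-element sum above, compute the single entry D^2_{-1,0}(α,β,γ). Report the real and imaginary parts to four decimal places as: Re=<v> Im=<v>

First d^2_{-1,0}(β=0.4169), then the phase factors e^{-i(-1)α} and e^{-i(0)γ}:
c=cos(0.416900/2)=0.978353, s=sin(0.416900/2)=0.206944; N=√[1·6·2·2]=4.898979
Admissible k: 1..2 (factorial args all ≥0)
  k=1: (−1)^0·4.8990/(2)·0.9784^3·0.2069^1 = +0.474695
  k=2: (−1)^1·4.8990/(2)·0.9784^1·0.2069^3 = -0.021239
d^2_{-1,0}(0.4169) = +0.474695 -0.021239 = +0.453456
Attach z-rotation phases: D = e^{-i(-1)(3.4826)}·(+0.453456)·e^{-i(0)(4.1375)} = -0.427345-0.151652i

Re=-0.4273 Im=-0.1517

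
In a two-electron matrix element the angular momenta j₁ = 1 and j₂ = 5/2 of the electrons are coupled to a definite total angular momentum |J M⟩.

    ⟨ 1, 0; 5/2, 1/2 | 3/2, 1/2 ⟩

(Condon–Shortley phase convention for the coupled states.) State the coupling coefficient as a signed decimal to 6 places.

√[4·2!0!3!/6! · 1!1!3!2!2!1!] = √(8/5)
  +(−1)^1/∏(1,1,0,2,0,1)! = -1/2  (running -1/2)
⟨..|..⟩ = √(8/5)·(-1/2) = -0.632456

-0.632456  (= −√(2/5))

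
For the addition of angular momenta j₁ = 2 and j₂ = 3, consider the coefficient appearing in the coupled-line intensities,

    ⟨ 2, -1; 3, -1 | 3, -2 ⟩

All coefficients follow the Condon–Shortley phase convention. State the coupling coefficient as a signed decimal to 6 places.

-0.500000

√[7·2!2!4!/9! · 1!3!2!4!1!5!] = √(64)
  +(−1)^1/∏(1,1,2,1,0,3)! = -1/12  (running -1/12)
  +(−1)^2/∏(2,0,1,0,1,4)! = 1/48  (running -1/16)
⟨..|..⟩ = √(64)·(-1/16) = -0.500000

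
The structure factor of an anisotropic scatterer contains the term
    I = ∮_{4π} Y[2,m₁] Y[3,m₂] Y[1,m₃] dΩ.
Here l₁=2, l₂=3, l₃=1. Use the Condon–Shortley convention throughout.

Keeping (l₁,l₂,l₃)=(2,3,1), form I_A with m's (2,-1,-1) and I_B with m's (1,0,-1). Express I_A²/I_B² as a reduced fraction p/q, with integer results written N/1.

Same 2,3,1: normalisation and zero-m 3j drop out of the ratio.
A: Δ: 4! 0! 2! / 7! → 1/105; sum: t=0:+1/48 = 1/48; 3j²(2 3 1; 2 -1 -1) = Δ·Π!·Σ² = 1/105  (sign +1)
B: Δ: 4! 0! 2! / 7! → 1/105; sum: t=1:−1/12 = -1/12; 3j²(2 3 1; 1 0 -1) = Δ·Π!·Σ² = 1/35  (sign -1)
I_A²/I_B² = (1/105)/(1/35) = 1/3

1/3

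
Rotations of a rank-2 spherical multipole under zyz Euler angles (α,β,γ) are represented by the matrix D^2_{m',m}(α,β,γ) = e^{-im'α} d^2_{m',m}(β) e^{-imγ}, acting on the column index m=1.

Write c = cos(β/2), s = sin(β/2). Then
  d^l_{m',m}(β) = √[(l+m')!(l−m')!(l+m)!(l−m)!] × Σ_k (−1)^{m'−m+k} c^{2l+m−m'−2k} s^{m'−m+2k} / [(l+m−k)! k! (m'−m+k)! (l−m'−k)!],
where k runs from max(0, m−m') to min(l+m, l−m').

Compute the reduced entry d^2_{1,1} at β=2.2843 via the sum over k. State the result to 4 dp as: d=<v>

d^2_{1,1}(β=2.2843) via the finite sum:
c=cos(2.284300/2)=0.415640, s=sin(2.284300/2)=0.909529; N=√[6·1·6·1]=6.000000
k: max(0,(1)−(1))=0 … min(2+(1),2−(1))=1
  k=0: (−1)^0·6.0000/(6)·0.4156^4·0.9095^0 = +0.029845
  k=1: (−1)^1·6.0000/(2)·0.4156^2·0.9095^2 = -0.428735
d^2_{1,1}(2.2843) = +0.029845 -0.428735 = -0.398890

d=-0.3989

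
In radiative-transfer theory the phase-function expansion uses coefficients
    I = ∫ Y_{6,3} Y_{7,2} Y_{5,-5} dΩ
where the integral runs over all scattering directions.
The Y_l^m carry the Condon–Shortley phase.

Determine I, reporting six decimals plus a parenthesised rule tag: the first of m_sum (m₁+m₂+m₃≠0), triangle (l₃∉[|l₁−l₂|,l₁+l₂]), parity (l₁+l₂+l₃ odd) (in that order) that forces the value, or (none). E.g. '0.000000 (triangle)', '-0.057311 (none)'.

0.140567 (none)

Checks pass: Σm=0; 18 even; l₃=5∈[1,13].
(2·6+1)(2·7+1)(2·5+1) = 2145
Δ: 8! 4! 6! / 19! → 1/174594420
sum: t=2:+1/4147200 t=3:−1/207360 t=4:+1/82944 t=5:−1/207360 t=6:+1/4147200 = 1/345600
3j²(6 7 5; 0 0 0) = Δ·Π!·Σ² = 420/46189  (sign -1)
sum: t=3:−1/12441600 = -1/12441600
3j²(6 7 5; 3 2 -5) = Δ·Π!·Σ² = 588/46189  (sign -1)
combine: 4πI² = 2145·420/46189·588/46189 = 3704400/14919047
take √, sign +1: I = 0.14056703
No selection rule forces the value: the integral is nonzero (none).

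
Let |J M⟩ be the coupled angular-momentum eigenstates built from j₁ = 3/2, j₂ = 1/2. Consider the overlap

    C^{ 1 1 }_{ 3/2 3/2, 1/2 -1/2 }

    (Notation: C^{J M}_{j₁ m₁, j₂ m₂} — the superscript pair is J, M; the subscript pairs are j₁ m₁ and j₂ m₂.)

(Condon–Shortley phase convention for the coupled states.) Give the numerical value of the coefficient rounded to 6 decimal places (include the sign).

+√(3/4) = +0.866025

√[3·1!2!0!/4! · 3!0!0!1!2!0!] = √(3)
  +(−1)^0/∏(0,1,0,0,2,0)! = 1/2  (running 1/2)
⟨..|..⟩ = √(3)·(1/2) = +0.866025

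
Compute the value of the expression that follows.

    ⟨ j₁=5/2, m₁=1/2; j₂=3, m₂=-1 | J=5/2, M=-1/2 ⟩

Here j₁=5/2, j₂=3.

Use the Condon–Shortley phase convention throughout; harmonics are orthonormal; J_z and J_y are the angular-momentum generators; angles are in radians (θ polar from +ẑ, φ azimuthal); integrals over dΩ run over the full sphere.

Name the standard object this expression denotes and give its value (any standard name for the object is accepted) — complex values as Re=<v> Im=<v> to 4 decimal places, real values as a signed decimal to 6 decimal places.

This is a Clebsch–Gordan (vector-coupling) coefficient.
j₁+j₂−J=3  J+j₁−j₂=2  J−j₁+j₂=3  j₁+j₂+J+1=9
(j₁±m₁, j₂±m₂, J±M) = (3,2,2,4,2,3)
P² = 288/35
sum k=0..2:
  [0] +1/24 = 1/24
  [1] −1/4 = -1/4
  [2] +1/24 = 1/24
S = -1/6
C² = P²·S² = 8/35 ; C = -0.478091

Clebsch–Gordan coefficient, −√(8/35) ≈ -0.478091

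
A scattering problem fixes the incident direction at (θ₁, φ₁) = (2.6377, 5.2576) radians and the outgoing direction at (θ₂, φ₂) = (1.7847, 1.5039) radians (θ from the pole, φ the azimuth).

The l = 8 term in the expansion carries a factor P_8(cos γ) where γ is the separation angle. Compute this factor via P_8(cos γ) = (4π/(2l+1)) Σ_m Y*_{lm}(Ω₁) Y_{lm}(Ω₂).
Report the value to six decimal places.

Expand P_8 via completeness: Σ_{m} conj(Y_{8,m}) at Ω₁ times Y_{8,m} at Ω₂ —
  [-8]  conj(Y_{8,-8})(Ω₁) = (-0.000523, -0.001430) ; Y_{8,-8}(Ω₂) = (0.368690, 0.218590) ; Δ = (0.000120, -0.000642)
  [-7]  conj(Y_{8,-7})(Ω₁) = (-0.006902, 0.008624) ; Y_{8,-7}(Ω₂) = (0.168095, -0.332337) ; Δ = (0.001706, 0.003743)
  [-6]  conj(Y_{8,-6})(Ω₁) = (0.049674, 0.006478) ; Y_{8,-6}(Ω₂) = (0.097788, 0.041503) ; Δ = (0.004589, 0.002695)
  [-5]  conj(Y_{8,-5})(Ω₁) = (-0.064143, -0.145373) ; Y_{8,-5}(Ω₂) = (0.117356, -0.337678) ; Δ = (-0.056617, 0.004599)
  [-4]  conj(Y_{8,-4})(Ω₁) = (-0.203164, 0.290653) ; Y_{8,-4}(Ω₂) = (-0.011784, -0.003231) ; Δ = (0.003333, -0.002769)
  [-3]  conj(Y_{8,-3})(Ω₁) = (0.515247, 0.033454) ; Y_{8,-3}(Ω₂) = (0.065796, -0.323439) ; Δ = (0.044722, -0.164450)
  [-2]  conj(Y_{8,-2})(Ω₁) = (-0.163358, -0.313494) ; Y_{8,-2}(Ω₂) = (-0.064026, -0.008618) ; Δ = (0.007757, 0.021479)
  [-1]  conj(Y_{8,-1})(Ω₁) = (0.101044, -0.166592) ; Y_{8,-1}(Ω₂) = (0.020975, -0.313083) ; Δ = (-0.050038, -0.035129)
  [+0]  conj(Y_{8,0})(Ω₁) = (-0.431850, -0.000000) ; Y_{8,0}(Ω₂) = (-0.079765, 0.000000) ; Δ = (0.034447, 0.000000)
  [+1]  conj(Y_{8,1})(Ω₁) = (-0.101044, -0.166592) ; Y_{8,1}(Ω₂) = (-0.020975, -0.313083) ; Δ = (-0.050038, 0.035129)
  [+2]  conj(Y_{8,2})(Ω₁) = (-0.163358, 0.313494) ; Y_{8,2}(Ω₂) = (-0.064026, 0.008618) ; Δ = (0.007757, -0.021479)
  [+3]  conj(Y_{8,3})(Ω₁) = (-0.515247, 0.033454) ; Y_{8,3}(Ω₂) = (-0.065796, -0.323439) ; Δ = (0.044722, 0.164450)
  [+4]  conj(Y_{8,4})(Ω₁) = (-0.203164, -0.290653) ; Y_{8,4}(Ω₂) = (-0.011784, 0.003231) ; Δ = (0.003333, 0.002769)
  [+5]  conj(Y_{8,5})(Ω₁) = (0.064143, -0.145373) ; Y_{8,5}(Ω₂) = (-0.117356, -0.337678) ; Δ = (-0.056617, -0.004599)
  [+6]  conj(Y_{8,6})(Ω₁) = (0.049674, -0.006478) ; Y_{8,6}(Ω₂) = (0.097788, -0.041503) ; Δ = (0.004589, -0.002695)
  [+7]  conj(Y_{8,7})(Ω₁) = (0.006902, 0.008624) ; Y_{8,7}(Ω₂) = (-0.168095, -0.332337) ; Δ = (0.001706, -0.003743)
  [+8]  conj(Y_{8,8})(Ω₁) = (-0.000523, 0.001430) ; Y_{8,8}(Ω₂) = (0.368690, -0.218590) ; Δ = (0.000120, 0.000642)
Σ over m = (-0.054409, 0.000000); ×(4π/17) → (-0.040219, 0.000000). Real part: -0.040219

-0.040219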